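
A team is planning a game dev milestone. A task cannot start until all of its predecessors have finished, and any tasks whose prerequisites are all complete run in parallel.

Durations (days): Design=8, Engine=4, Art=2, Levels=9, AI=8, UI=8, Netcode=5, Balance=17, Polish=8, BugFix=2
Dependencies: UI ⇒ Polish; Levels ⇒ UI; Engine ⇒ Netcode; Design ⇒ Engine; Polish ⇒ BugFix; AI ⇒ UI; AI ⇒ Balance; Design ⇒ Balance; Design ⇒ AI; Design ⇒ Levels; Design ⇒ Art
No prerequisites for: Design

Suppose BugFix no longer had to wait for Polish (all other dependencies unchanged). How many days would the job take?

33

Before: longest chain Design→Levels→UI→Polish→BugFix = 8+9+8+8+2 = 35, finish 35.
Without Polish→BugFix, BugFix's earliest start moves from 33 to 0.
The longest chain is now Design→Levels→UI→Polish = 8+9+8+8 = 33, so the job takes 33 days.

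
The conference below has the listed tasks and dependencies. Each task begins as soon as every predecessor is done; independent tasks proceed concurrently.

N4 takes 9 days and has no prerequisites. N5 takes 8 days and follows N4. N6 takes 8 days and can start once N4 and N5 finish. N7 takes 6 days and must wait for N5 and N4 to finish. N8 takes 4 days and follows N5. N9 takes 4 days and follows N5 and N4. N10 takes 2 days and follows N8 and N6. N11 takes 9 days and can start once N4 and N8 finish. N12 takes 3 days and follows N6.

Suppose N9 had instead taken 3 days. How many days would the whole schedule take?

30

Baseline: N4→N5→N8→N11 = 9+8+4+9 = 30 → 30 days.
N9 is off the critical path — its longest chain is 21 days, giving 9 of slack.
That remains the longest chain; total 30 days.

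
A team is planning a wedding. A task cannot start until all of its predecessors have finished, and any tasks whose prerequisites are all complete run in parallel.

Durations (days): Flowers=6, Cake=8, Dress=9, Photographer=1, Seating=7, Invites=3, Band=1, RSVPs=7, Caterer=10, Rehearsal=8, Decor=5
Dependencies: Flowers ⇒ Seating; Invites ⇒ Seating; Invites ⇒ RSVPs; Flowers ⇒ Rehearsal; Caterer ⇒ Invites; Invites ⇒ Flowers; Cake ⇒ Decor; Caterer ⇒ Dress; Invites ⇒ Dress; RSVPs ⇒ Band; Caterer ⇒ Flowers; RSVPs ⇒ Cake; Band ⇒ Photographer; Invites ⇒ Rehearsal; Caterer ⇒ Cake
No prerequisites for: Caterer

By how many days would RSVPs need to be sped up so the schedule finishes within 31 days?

Current finish: 33 days; target: 31.
RSVPs is on every critical path, so each day cut from RSVPs cuts the finish by one (this holds down to a finish of 27).
Need 33 − 31 = 2 days off RSVPs → RSVPs becomes 5 days, finish becomes 31.

2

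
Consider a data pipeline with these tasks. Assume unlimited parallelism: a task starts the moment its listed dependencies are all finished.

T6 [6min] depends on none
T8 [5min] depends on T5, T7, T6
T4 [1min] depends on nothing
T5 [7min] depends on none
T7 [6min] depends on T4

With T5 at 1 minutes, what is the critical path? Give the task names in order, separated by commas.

T4, T7, T8

The binding path is T5→T8 = 7+5 = 12; finish at 12 minutes.
T5 is on the critical path; changing it to 1 makes that path 6 minutes.
Now T4→T7→T8 = 1+6+5 = 12 is longest, so the finish becomes 12 minutes.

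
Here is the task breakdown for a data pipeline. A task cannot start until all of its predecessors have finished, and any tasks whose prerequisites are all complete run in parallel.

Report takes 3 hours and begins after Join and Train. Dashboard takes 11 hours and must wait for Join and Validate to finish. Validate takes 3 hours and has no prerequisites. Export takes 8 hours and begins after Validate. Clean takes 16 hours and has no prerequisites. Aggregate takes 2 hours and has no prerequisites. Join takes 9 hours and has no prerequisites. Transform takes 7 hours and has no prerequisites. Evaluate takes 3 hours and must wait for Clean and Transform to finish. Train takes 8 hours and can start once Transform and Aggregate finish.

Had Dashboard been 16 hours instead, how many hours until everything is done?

25

As given, the longest chain is Join→Dashboard = 9+11 = 20, so the finish is 20 hours.
Since Dashboard is critical, the +5 change carries straight to that chain (now 25 hours).
The critical path is still Join→Dashboard; finish is now 25 hours.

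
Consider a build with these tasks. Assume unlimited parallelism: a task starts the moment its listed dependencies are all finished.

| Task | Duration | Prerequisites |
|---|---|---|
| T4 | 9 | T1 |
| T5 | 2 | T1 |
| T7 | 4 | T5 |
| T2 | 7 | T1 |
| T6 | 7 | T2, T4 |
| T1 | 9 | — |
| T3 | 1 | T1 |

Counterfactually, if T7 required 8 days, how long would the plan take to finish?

The binding path is T1→T4→T6 = 9+9+7 = 25; finish at 25 days.
The longest path through T7 is only 15 days, so T7 has float 10.
That remains the longest chain; total 25 days.

25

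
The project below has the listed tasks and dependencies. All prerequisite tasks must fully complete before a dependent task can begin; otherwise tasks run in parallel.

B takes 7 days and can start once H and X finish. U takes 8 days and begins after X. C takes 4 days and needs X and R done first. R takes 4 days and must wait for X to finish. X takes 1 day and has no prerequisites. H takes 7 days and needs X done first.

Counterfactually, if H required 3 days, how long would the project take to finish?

The binding path is X→H→B = 1+7+7 = 15; finish at 15 days.
H lies on that path, so at 3 days the path becomes 11 days.
That remains the longest chain; total 11 days.

11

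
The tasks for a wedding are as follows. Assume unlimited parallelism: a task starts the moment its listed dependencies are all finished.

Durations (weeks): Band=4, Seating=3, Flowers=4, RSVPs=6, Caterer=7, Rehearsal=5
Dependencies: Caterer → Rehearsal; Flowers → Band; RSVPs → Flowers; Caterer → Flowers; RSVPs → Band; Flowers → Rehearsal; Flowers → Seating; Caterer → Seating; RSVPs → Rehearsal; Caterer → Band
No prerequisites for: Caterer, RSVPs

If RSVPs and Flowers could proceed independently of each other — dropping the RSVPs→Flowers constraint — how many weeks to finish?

16

Before: longest chain Caterer→Flowers→Rehearsal = 7+4+5 = 16, finish 16.
Dropping RSVPs→Flowers doesn't change Flowers's earliest start (7); another predecessor still binds.
The longest chain is now Caterer→Flowers→Rehearsal = 7+4+5 = 16, so the plan takes 16 weeks.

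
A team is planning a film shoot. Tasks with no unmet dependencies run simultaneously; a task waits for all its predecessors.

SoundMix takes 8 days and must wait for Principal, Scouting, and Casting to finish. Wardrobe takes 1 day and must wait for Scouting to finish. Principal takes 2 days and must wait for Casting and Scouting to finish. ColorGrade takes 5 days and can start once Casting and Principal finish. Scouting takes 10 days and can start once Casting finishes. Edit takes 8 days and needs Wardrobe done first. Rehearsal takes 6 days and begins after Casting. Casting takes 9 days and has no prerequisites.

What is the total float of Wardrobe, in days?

1

Critical path: Casting→Scouting→Principal→SoundMix = 9+10+2+8 = 29, so the finish is 29 days.
The longest chain containing Wardrobe totals 28 days.
Float = 29 − 28 = 1.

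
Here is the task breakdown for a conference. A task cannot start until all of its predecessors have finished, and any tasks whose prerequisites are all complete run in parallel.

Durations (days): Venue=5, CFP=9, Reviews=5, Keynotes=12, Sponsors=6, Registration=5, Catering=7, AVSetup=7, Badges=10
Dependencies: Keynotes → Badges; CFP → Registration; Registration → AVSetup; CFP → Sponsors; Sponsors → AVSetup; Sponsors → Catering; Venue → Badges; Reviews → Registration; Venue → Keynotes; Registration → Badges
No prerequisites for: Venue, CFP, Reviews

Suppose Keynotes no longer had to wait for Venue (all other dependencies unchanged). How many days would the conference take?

Before: longest chain Venue→Keynotes→Badges = 5+12+10 = 27, finish 27.
Without Venue→Keynotes, Keynotes's earliest start moves from 5 to 0.
The longest chain is now CFP→Registration→Badges = 9+5+10 = 24, so the conference takes 24 days.

24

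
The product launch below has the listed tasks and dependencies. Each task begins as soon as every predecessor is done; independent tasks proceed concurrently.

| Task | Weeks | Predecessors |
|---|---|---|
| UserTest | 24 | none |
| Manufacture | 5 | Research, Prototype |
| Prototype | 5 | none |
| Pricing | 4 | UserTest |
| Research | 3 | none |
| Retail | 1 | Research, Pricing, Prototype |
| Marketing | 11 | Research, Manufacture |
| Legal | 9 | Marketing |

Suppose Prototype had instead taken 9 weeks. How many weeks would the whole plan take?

34

Critical path before the change: Prototype→Manufacture→Marketing→Legal = 5+5+11+9 = 30 giving 30 weeks.
Prototype is on the critical path; changing it to 9 makes that path 34 weeks.
The critical path is still Prototype→Manufacture→Marketing→Legal; finish is now 34 weeks.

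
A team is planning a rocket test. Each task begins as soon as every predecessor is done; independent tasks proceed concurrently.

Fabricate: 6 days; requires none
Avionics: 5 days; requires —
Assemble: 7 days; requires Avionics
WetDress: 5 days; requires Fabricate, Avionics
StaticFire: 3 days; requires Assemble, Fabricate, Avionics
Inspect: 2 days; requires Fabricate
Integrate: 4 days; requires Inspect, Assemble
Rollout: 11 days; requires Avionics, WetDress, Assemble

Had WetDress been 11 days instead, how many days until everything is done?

28

The binding path is Avionics→Assemble→Rollout = 5+7+11 = 23; finish at 23 days.
WetDress is off the critical path — its longest chain is 22 days, giving 1 of slack.
New critical path: Fabricate→WetDress→Rollout = 6+11+11 = 28 ⇒ 28 days.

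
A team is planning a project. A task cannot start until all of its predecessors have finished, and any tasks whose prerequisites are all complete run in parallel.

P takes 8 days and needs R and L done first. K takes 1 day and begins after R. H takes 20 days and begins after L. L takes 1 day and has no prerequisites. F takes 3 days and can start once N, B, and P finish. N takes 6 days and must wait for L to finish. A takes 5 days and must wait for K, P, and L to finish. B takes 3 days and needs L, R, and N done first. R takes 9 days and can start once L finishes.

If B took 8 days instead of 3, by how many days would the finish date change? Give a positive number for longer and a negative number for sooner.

0

As given, the longest chain is L→R→P→A = 1+9+8+5 = 23, so the finish is 23 days.
B is off the critical path — its longest chain is 16 days, giving 7 of slack.
No other chain overtakes it, so the finish is 23 days.
Change in finish: 23 − 23 = +0 days.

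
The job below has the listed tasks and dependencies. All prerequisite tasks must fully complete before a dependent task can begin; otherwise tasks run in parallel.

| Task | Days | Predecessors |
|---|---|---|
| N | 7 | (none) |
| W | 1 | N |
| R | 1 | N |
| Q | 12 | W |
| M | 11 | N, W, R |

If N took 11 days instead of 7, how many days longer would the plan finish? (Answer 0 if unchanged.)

Critical path before the change: N→W→Q = 7+1+12 = 20 giving 20 days.
N is on the critical path; changing it to 11 makes that path 24 days.
That remains the longest chain; total 24 days.
Change in finish: 24 − 20 = +4 days.

4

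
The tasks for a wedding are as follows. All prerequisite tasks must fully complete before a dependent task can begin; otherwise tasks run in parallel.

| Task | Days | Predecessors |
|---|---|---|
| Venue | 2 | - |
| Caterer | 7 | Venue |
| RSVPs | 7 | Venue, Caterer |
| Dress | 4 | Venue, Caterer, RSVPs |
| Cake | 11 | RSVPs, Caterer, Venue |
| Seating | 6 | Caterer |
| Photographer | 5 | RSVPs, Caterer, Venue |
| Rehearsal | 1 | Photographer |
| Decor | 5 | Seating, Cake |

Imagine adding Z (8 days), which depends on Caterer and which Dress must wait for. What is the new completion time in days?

32

Originally the wedding takes 32 days.
With Z inserted, Dress now waits for max(Venue, Caterer, RSVPs, Z).
New critical path: Venue→Caterer→RSVPs→Cake→Decor = 2+7+7+11+5 = 32 ⇒ 32 days.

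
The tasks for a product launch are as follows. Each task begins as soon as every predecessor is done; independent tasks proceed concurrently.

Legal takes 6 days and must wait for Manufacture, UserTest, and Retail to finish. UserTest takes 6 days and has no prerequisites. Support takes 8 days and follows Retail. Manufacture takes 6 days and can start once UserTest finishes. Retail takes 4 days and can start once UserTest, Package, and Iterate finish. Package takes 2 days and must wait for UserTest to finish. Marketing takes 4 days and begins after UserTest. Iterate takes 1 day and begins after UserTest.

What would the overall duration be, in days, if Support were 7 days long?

Baseline: UserTest→Package→Retail→Support = 6+2+4+8 = 20 → 20 days.
Support is on the critical path; changing it to 7 makes that path 19 days.
The critical path is still UserTest→Package→Retail→Support; finish is now 19 days.

19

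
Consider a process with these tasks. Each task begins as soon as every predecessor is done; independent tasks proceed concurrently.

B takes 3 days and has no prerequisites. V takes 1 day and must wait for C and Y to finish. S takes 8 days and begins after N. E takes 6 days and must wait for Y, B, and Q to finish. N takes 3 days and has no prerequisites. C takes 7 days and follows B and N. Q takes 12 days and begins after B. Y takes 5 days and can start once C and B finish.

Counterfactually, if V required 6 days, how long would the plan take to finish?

The binding path is N→C→Y→E = 3+7+5+6 = 21; finish at 21 days.
V has 5 days of float (longest path through it is 16).
New critical path: N→C→Y→V = 3+7+5+6 = 21 ⇒ 21 days.

21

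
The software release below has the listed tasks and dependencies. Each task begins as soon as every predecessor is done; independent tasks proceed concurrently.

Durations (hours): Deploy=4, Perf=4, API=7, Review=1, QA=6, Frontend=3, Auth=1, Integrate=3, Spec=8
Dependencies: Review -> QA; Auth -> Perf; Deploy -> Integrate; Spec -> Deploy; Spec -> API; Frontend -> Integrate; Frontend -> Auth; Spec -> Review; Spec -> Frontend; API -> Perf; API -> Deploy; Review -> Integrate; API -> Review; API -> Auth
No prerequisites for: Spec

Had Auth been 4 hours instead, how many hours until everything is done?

23

Baseline: Spec→API→Review→QA = 8+7+1+6 = 22 → 22 hours.
The longest path through Auth is only 20 hours, so Auth has float 2.
New critical path: Spec→API→Auth→Perf = 8+7+4+4 = 23 ⇒ 23 hours.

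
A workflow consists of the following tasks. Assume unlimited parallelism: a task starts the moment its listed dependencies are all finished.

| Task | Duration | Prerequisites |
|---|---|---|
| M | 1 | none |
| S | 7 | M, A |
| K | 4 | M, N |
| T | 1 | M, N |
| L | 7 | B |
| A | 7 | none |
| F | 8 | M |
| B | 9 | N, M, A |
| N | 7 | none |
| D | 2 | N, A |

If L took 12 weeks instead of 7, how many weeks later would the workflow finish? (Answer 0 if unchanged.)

5

Critical path before the change: A→B→L = 7+9+7 = 23 giving 23 weeks.
L is on the critical path; changing it to 12 makes that path 28 weeks.
No other chain overtakes it, so the finish is 28 weeks.
Change in finish: 28 − 23 = +5 weeks.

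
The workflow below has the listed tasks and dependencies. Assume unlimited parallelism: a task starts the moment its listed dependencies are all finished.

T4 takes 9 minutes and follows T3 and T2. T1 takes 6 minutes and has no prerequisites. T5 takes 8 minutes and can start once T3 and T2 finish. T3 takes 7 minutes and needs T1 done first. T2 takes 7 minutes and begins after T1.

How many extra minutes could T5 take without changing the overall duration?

T1→T2→T4 = 6+7+9 = 22 sets the makespan at 22 minutes.
The longest chain containing T5 totals 21 minutes.
So T5 can slip 22 − 21 = 1 minute.

1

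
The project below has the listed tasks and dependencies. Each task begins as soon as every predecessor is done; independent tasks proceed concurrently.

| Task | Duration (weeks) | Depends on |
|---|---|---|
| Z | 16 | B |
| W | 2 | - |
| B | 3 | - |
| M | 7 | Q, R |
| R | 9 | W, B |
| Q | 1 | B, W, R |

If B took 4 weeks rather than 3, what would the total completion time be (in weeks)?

21

The binding path is B→R→Q→M = 3+9+1+7 = 20; finish at 20 weeks.
B lies on that path, so at 4 weeks the path becomes 21 weeks.
No other chain overtakes it, so the finish is 21 weeks.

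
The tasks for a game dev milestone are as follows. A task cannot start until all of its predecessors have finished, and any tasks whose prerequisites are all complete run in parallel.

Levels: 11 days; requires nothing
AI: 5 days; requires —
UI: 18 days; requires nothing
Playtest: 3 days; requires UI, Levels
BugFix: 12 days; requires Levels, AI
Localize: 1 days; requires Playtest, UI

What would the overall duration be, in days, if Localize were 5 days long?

Actual critical path: Levels→BugFix = 11+12 = 23 ⇒ 23 days.
Localize is off the critical path — its longest chain is 22 days, giving 1 of slack.
Now UI→Playtest→Localize = 18+3+5 = 26 is longest, so the finish becomes 26 days.

26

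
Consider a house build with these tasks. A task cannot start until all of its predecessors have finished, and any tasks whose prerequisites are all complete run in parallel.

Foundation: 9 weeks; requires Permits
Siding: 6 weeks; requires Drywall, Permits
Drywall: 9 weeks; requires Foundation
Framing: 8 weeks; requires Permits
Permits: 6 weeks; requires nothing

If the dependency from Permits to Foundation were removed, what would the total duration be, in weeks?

24

Original critical path: Permits→Foundation→Drywall→Siding = 6+9+9+6 = 30 ⇒ 30 weeks.
Without Permits→Foundation, Foundation's earliest start moves from 6 to 0.
After: Foundation→Drywall→Siding = 9+9+6 = 24 → 24 weeks.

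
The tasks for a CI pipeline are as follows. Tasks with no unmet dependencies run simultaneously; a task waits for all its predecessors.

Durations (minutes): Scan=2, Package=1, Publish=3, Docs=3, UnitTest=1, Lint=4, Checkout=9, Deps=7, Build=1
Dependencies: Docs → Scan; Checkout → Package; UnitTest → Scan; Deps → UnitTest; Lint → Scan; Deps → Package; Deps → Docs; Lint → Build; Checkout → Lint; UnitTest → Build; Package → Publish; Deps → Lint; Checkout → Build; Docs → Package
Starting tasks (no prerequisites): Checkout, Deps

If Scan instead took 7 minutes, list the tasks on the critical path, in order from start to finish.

As given, the longest chain is Checkout→Lint→Scan = 9+4+2 = 15, so the finish is 15 minutes.
Scan lies on that path, so at 7 minutes the path becomes 20 minutes.
No other chain overtakes it, so the finish is 20 minutes.

Checkout, Lint, Scan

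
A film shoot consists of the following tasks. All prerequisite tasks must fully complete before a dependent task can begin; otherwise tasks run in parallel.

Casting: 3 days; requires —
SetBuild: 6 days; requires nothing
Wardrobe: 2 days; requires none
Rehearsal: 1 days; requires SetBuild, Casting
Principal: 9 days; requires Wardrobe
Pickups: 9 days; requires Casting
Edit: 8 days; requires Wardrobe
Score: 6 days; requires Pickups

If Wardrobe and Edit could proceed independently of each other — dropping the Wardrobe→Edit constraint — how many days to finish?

18

Before: longest chain Casting→Pickups→Score = 3+9+6 = 18, finish 18.
Without Wardrobe→Edit, Edit's earliest start moves from 2 to 0.
New critical path: Casting→Pickups→Score = 3+9+6 = 18 ⇒ 18 days.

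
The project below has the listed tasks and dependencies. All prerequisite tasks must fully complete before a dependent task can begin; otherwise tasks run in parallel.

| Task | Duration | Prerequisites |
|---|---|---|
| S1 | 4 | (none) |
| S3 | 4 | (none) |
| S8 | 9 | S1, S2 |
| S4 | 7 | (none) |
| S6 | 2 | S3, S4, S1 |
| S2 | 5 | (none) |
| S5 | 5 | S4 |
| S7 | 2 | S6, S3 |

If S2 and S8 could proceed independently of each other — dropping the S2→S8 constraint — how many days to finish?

Before: longest chain S2→S8 = 5+9 = 14, finish 14.
Without S2→S8, S8's earliest start moves from 5 to 4.
The longest chain is now S1→S8 = 4+9 = 13, so the schedule takes 13 days.

13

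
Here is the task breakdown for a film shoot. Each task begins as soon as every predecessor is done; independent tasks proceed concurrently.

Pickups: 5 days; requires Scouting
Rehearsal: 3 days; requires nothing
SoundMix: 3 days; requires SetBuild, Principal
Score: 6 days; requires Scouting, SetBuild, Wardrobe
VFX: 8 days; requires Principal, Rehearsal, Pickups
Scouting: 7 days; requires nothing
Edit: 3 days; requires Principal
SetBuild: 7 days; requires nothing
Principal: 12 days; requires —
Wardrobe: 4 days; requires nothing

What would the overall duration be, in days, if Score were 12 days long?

The binding path is Scouting→Pickups→VFX = 7+5+8 = 20; finish at 20 days.
The longest path through Score is only 13 days, so Score has float 7.
No other chain overtakes it, so the finish is 20 days.

20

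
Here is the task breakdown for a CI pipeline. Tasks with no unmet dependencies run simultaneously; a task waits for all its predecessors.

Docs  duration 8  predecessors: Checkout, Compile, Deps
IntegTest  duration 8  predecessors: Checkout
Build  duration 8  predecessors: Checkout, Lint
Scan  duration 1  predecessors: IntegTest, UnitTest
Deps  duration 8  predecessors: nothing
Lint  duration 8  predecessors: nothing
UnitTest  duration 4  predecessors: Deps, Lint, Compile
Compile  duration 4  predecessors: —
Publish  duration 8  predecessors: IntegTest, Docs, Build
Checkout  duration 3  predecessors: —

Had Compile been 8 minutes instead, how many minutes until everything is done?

As given, the longest chain is Deps→Docs→Publish = 8+8+8 = 24, so the finish is 24 minutes.
Compile has 4 minutes of float (longest path through it is 20).
The critical path is still Deps→Docs→Publish; finish is now 24 minutes.

24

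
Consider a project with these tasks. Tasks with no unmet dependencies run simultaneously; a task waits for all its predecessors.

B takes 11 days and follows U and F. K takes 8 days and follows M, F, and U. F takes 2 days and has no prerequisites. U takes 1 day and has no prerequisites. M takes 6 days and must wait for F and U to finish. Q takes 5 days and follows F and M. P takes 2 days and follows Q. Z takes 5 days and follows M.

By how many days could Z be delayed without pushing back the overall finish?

3

The longest chain is F→M→K = 2+6+8 = 16; overall finish 16 days.
Z finishes as early as 13 and must finish by 16.
Float = 16 − 13 = 3.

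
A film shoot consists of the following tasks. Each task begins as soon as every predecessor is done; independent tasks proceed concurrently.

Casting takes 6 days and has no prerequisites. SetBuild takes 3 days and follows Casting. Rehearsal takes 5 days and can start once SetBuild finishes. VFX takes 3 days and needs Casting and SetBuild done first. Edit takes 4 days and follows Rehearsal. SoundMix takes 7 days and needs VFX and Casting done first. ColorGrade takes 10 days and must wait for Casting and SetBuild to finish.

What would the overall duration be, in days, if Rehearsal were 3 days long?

As given, the longest chain is Casting→SetBuild→VFX→SoundMix = 6+3+3+7 = 19, so the finish is 19 days.
Rehearsal has 1 day of float (longest path through it is 18).
The critical path is still Casting→SetBuild→VFX→SoundMix; finish is now 19 days.

19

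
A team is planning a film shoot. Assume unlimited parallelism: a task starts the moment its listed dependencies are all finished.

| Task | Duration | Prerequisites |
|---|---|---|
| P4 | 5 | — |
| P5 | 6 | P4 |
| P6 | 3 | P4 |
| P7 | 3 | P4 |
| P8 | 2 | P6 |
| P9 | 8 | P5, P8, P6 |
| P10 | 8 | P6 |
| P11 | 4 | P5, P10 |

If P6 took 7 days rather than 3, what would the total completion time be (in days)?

Baseline: P4→P6→P10→P11 = 5+3+8+4 = 20 → 20 days.
Since P6 is critical, the +4 change carries straight to that chain (now 24 days).
No other chain overtakes it, so the finish is 24 days.

24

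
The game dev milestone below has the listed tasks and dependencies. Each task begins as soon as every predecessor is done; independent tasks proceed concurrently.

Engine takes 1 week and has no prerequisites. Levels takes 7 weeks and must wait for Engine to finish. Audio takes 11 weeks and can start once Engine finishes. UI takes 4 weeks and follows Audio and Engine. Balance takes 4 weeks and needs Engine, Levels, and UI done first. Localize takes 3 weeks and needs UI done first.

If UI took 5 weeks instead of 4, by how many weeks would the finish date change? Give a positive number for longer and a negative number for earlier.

1

As given, the longest chain is Engine→Audio→UI→Balance = 1+11+4+4 = 20, so the finish is 20 weeks.
Since UI is critical, the +1 change carries straight to that chain (now 21 weeks).
The critical path is still Engine→Audio→UI→Balance; finish is now 21 weeks.
Change in finish: 21 − 20 = +1 weeks.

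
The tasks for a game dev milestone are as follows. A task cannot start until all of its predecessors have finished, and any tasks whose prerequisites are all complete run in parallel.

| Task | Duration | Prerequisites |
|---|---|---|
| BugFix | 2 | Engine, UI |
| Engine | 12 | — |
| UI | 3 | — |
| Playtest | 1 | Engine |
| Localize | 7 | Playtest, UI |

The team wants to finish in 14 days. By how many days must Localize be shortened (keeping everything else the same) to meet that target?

Current finish: 20 days; target: 14.
Localize is on every critical path, so each day cut from Localize cuts the finish by one (this holds down to a finish of 14).
Need 20 − 14 = 6 days off Localize → Localize becomes 1 day, finish becomes 14.

6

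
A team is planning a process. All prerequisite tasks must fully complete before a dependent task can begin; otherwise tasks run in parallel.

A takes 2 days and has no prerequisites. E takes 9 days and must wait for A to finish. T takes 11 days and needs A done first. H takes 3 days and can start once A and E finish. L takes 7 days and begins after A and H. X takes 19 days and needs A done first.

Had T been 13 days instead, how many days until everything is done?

The binding path is A→E→H→L = 2+9+3+7 = 21; finish at 21 days.
T is off the critical path — its longest chain is 13 days, giving 8 of slack.
That remains the longest chain; total 21 days.

21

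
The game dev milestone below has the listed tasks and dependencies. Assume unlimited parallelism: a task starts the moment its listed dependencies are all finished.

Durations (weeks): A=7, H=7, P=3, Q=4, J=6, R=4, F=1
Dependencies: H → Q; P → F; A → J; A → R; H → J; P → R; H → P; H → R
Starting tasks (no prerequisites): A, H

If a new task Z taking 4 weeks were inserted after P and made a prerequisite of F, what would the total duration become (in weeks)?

Originally the plan takes 14 weeks.
With Z inserted, F now waits for max(P, Z).
New critical path: H→P→Z→F = 7+3+4+1 = 15 ⇒ 15 weeks.

15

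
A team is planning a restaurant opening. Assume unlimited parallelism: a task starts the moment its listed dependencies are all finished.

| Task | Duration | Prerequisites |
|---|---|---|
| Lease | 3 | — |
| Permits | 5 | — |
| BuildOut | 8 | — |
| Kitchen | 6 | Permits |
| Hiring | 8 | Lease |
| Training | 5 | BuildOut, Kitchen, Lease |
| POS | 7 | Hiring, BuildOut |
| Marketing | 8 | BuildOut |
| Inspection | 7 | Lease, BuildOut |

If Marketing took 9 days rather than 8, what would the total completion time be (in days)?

As given, the longest chain is Lease→Hiring→POS = 3+8+7 = 18, so the finish is 18 days.
Marketing has 2 days of float (longest path through it is 16).
No other chain overtakes it, so the finish is 18 days.

18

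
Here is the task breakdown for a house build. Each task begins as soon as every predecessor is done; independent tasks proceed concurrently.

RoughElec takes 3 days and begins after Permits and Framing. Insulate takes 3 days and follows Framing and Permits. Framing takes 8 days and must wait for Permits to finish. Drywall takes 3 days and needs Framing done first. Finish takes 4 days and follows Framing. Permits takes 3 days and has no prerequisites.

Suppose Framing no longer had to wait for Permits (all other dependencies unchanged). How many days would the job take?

Before: longest chain Permits→Framing→Finish = 3+8+4 = 15, finish 15.
Without Permits→Framing, Framing's earliest start moves from 3 to 0.
New critical path: Framing→Finish = 8+4 = 12 ⇒ 12 days.

12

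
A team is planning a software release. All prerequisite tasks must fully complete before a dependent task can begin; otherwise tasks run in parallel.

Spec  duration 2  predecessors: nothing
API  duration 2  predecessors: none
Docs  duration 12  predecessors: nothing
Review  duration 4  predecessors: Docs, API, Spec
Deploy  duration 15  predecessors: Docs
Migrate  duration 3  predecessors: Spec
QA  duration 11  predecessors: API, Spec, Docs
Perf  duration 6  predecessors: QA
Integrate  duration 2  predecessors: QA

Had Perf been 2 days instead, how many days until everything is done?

27

As given, the longest chain is Docs→QA→Perf = 12+11+6 = 29, so the finish is 29 days.
Perf lies on that path, so at 2 days the path becomes 25 days.
Now Docs→Deploy = 12+15 = 27 is longest, so the finish becomes 27 days.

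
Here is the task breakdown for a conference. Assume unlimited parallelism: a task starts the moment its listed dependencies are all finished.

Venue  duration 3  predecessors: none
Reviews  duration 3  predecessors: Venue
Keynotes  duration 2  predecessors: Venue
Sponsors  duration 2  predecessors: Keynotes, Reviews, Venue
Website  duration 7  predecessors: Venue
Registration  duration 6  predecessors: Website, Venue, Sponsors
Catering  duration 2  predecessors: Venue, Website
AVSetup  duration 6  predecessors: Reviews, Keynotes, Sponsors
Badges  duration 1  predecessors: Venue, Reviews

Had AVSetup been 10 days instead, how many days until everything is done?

Critical path before the change: Venue→Website→Registration = 3+7+6 = 16 giving 16 days.
AVSetup has 2 days of float (longest path through it is 14).
Now Venue→Reviews→Sponsors→AVSetup = 3+3+2+10 = 18 is longest, so the finish becomes 18 days.

18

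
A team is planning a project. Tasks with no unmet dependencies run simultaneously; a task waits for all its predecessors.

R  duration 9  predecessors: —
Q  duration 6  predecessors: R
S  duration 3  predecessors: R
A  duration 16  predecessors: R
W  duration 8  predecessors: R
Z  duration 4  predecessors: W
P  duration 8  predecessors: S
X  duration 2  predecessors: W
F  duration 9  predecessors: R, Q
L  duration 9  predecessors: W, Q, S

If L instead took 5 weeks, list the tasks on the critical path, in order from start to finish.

As given, the longest chain is R→W→L = 9+8+9 = 26, so the finish is 26 weeks.
L is on the critical path; changing it to 5 makes that path 22 weeks.
Now R→A = 9+16 = 25 is longest, so the finish becomes 25 weeks.

R, A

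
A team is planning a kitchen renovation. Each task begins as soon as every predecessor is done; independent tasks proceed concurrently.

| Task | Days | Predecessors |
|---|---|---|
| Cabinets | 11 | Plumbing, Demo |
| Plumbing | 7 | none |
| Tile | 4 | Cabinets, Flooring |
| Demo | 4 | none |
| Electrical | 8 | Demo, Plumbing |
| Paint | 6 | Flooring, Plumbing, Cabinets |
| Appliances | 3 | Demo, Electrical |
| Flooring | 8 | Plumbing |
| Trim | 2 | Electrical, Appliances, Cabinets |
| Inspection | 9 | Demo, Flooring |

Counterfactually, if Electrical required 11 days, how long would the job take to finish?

Baseline: Plumbing→Flooring→Inspection = 7+8+9 = 24 → 24 days.
Electrical is off the critical path — its longest chain is 20 days, giving 4 of slack.
No other chain overtakes it, so the finish is 24 days.

24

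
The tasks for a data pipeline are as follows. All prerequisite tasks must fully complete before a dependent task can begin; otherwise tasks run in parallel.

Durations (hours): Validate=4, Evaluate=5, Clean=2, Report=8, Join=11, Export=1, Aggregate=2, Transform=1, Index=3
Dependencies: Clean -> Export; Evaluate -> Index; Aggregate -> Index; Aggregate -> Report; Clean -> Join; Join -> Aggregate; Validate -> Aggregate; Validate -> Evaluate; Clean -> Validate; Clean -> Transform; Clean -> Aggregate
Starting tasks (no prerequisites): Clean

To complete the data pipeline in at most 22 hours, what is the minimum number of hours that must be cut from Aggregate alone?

Current finish: 23 hours; target: 22.
Aggregate is on every critical path, so each hour cut from Aggregate cuts the finish by one (this holds down to a finish of 22).
Need 23 − 22 = 1 hour off Aggregate → Aggregate becomes 1 hour, finish becomes 22.

1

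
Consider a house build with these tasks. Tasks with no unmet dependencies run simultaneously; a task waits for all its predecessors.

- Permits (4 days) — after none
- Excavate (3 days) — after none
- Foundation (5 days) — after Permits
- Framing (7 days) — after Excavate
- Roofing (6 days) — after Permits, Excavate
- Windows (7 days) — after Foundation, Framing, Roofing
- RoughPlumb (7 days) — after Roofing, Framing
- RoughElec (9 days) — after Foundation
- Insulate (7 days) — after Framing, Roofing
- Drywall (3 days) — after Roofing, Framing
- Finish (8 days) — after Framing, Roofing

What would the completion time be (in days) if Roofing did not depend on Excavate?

Before: longest chain Permits→Foundation→RoughElec = 4+5+9 = 18, finish 18.
Dropping Excavate→Roofing doesn't change Roofing's earliest start (4); another predecessor still binds.
The longest chain is now Permits→Foundation→RoughElec = 4+5+9 = 18, so the house build takes 18 days.

18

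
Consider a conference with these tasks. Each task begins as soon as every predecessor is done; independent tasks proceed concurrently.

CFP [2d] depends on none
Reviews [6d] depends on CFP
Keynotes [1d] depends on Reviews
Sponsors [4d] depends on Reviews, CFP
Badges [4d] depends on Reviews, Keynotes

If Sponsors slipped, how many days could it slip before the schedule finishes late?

1

CFP→Reviews→Keynotes→Badges = 2+6+1+4 = 13 sets the makespan at 13 days.
The longest chain containing Sponsors totals 12 days.
So Sponsors can slip 13 − 12 = 1 day.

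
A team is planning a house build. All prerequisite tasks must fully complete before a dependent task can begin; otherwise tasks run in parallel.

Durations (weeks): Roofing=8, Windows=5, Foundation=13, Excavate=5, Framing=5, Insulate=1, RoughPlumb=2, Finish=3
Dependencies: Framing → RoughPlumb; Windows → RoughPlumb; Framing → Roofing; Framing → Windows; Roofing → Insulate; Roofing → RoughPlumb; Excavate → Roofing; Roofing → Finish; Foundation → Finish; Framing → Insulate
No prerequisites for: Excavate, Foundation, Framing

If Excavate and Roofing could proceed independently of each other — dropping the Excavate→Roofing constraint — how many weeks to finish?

16

Before: longest chain Excavate→Roofing→Finish = 5+8+3 = 16, finish 16.
Dropping Excavate→Roofing doesn't change Roofing's earliest start (5); another predecessor still binds.
The longest chain is now Foundation→Finish = 13+3 = 16, so the schedule takes 16 weeks.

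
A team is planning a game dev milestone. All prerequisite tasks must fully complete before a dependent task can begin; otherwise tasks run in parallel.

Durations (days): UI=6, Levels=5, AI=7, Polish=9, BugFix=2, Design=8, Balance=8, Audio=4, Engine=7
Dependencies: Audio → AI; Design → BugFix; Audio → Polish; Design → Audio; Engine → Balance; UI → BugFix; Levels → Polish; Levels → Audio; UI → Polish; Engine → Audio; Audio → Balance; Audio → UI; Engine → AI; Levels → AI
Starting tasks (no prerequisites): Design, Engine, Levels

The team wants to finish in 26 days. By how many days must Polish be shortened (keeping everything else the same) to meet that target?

1

Current finish: 27 days; target: 26.
Polish is on every critical path, so each day cut from Polish cuts the finish by one (this holds down to a finish of 20).
Need 27 − 26 = 1 day off Polish → Polish becomes 8 days, finish becomes 26.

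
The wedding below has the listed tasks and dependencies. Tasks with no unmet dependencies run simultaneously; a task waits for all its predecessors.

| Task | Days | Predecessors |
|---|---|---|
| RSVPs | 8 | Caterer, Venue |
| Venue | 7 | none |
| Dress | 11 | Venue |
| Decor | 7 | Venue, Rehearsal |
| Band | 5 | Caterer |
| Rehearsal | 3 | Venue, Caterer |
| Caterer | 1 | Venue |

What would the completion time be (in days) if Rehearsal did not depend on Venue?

Original critical path: Venue→Caterer→Rehearsal→Decor = 7+1+3+7 = 18 ⇒ 18 days.
Dropping Venue→Rehearsal doesn't change Rehearsal's earliest start (8); another predecessor still binds.
After: Venue→Caterer→Rehearsal→Decor = 7+1+3+7 = 18 → 18 days.

18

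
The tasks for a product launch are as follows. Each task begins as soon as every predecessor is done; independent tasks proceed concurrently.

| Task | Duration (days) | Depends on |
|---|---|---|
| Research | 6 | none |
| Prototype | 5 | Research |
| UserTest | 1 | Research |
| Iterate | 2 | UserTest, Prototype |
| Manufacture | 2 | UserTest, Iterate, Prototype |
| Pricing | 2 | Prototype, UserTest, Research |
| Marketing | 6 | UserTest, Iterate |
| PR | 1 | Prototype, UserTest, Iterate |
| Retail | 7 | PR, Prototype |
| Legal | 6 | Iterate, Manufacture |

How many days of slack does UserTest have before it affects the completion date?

Critical path: Research→Prototype→Iterate→Manufacture→Legal = 6+5+2+2+6 = 21, so the finish is 21 days.
Longest path through UserTest: 17 days (earliest finish 7, latest finish 11).
Slack of UserTest = 10 − 6 = 4 days.

4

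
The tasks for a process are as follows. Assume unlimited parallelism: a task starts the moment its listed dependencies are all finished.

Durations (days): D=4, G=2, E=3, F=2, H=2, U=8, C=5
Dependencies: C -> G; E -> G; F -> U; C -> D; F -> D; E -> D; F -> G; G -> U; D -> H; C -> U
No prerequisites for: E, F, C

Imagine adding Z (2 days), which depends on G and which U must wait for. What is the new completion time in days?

Originally the job takes 15 days.
With Z inserted, U now waits for max(G, F, C, Z).
New critical path: C→G→Z→U = 5+2+2+8 = 17 ⇒ 17 days.

17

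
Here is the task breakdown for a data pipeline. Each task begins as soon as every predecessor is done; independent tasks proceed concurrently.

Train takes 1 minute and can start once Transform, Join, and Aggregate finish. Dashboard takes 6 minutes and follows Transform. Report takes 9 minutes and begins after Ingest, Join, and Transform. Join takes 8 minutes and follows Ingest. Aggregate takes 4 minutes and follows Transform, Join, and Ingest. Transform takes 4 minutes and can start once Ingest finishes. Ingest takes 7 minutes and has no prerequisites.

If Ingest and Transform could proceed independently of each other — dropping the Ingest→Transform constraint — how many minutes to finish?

With the dependency in place, Ingest→Join→Report = 7+8+9 = 24 sets the finish at 24 minutes.
Without Ingest→Transform, Transform's earliest start moves from 7 to 0.
After: Ingest→Join→Report = 7+8+9 = 24 → 24 minutes.

24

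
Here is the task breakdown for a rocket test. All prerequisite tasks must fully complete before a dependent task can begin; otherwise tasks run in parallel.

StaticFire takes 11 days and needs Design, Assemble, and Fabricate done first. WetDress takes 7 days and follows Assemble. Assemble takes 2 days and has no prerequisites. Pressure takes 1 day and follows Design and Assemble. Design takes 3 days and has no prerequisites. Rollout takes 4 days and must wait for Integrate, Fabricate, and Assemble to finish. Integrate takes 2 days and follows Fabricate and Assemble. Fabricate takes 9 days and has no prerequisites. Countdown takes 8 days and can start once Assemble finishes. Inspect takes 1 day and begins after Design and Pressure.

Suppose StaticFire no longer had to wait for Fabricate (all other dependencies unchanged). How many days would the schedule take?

15

Before: longest chain Fabricate→StaticFire = 9+11 = 20, finish 20.
Without Fabricate→StaticFire, StaticFire's earliest start moves from 9 to 3.
New critical path: Fabricate→Integrate→Rollout = 9+2+4 = 15 ⇒ 15 days.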